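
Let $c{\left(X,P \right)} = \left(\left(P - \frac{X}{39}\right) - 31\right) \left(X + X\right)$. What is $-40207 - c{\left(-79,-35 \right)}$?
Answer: $- \frac{1962283}{39} \approx -50315.0$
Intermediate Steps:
$c{\left(X,P \right)} = 2 X \left(-31 + P - \frac{X}{39}\right)$ ($c{\left(X,P \right)} = \left(\left(P - X \frac{1}{39}\right) - 31\right) 2 X = \left(\left(P - \frac{X}{39}\right) - 31\right) 2 X = \left(-31 + P - \frac{X}{39}\right) 2 X = 2 X \left(-31 + P - \frac{X}{39}\right)$)
$-40207 - c{\left(-79,-35 \right)} = -40207 - \frac{2}{39} \left(-79\right) \left(-1209 - -79 + 39 \left(-35\right)\right) = -40207 - \frac{2}{39} \left(-79\right) \left(-1209 + 79 - 1365\right) = -40207 - \frac{2}{39} \left(-79\right) \left(-2495\right) = -40207 - \frac{394210}{39} = - \frac{1962283}{39}$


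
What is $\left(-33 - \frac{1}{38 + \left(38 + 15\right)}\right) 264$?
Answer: $- \frac{793056}{91} \approx -8714.9$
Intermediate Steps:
$\left(-33 - \frac{1}{38 + \left(38 + 15\right)}\right) 264 = \left(-33 - \frac{1}{38 + 53}\right) 264 = \left(-33 - \frac{1}{91}\right) 264 = \left(- \frac{3004}{91}\right) 264 = - \frac{793056}{91}$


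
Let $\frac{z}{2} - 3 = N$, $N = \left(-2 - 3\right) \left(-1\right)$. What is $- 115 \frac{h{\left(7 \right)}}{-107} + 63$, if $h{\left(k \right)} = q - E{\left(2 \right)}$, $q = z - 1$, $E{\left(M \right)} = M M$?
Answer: $\frac{8006}{107} \approx 74.822$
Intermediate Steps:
$N = 5$ ($N = \left(-5\right) \left(-1\right) = 5$)
$E{\left(M \right)} = M^{2}$
$z = 16$ ($z = 6 + 2 \cdot 5 = 6 + 10 = 16$)
$q = 15$ ($q = 16 - 1 = 15$)
$h{\left(k \right)} = 11$ ($h{\left(k \right)} = 15 - 2^{2} = 15 - 4 = 11$)
$- 115 \frac{h{\left(7 \right)}}{-107} + 63 = - 115 \frac{11}{-107} + 63 = - 115 \cdot 11 \left(- \frac{1}{107}\right) + 63 = \left(-115\right) \left(- \frac{11}{107}\right) + 63 = \frac{1265}{107} + 63 = \frac{8006}{107}$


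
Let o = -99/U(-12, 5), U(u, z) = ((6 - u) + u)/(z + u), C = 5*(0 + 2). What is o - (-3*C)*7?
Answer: 651/2 ≈ 325.50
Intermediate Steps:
C = 10 (C = 5*2 = 10)
U(u, z) = 6/(u + z)
o = 231/2 (o = -99/(6/(-12 + 5)) = -99/(6/(-7)) = -99/(6*(-⅐)) = -99/(-6/7) = -99*(-7/6) = 231/2 ≈ 115.50)
o - (-3*C)*7 = 231/2 - (-3*10)*7 = 231/2 - (-30)*7 = 231/2 - 1*(-210) = 231/2 + 210 = 651/2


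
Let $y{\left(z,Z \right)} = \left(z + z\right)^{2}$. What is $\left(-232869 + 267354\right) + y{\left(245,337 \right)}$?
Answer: $274585$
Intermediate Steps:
$y{\left(z,Z \right)} = 4 z^{2}$ ($y{\left(z,Z \right)} = \left(2 z\right)^{2} = 4 z^{2}$)
$\left(-232869 + 267354\right) + y{\left(245,337 \right)} = \left(-232869 + 267354\right) + 4 \cdot 245^{2} = 34485 + 4 \cdot 60025 = 34485 + 240100 = 274585$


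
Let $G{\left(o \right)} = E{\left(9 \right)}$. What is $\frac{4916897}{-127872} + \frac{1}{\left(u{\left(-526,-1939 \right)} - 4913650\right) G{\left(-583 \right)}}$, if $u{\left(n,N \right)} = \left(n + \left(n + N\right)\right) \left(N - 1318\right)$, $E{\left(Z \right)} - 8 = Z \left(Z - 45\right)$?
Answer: $- \frac{1875377890685899}{48772289033856} \approx -38.452$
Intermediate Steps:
$E{\left(Z \right)} = 8 + Z \left(-45 + Z\right)$ ($E{\left(Z \right)} = 8 + Z \left(Z - 45\right) = 8 + Z \left(-45 + Z\right)$)
$G{\left(o \right)} = -316$ ($G{\left(o \right)} = 8 + 9^{2} - 405 = 8 + 81 - 405 = -316$)
$u{\left(n,N \right)} = \left(-1318 + N\right) \left(N + 2 n\right)$ ($u{\left(n,N \right)} = \left(n + \left(N + n\right)\right) \left(-1318 + N\right) = \left(N + 2 n\right) \left(-1318 + N\right) = \left(-1318 + N\right) \left(N + 2 n\right)$)
$\frac{4916897}{-127872} + \frac{1}{\left(u{\left(-526,-1939 \right)} - 4913650\right) G{\left(-583 \right)}} = \frac{4916897}{-127872} + \frac{1}{\left(\left(\left(-1939\right)^{2} - -1386536 - -2555602 + 2 \left(-1939\right) \left(-526\right)\right) - 4913650\right) \left(-316\right)} = 4916897 \left(- \frac{1}{127872}\right) + \frac{1}{\left(3759721 + 1386536 + 2555602 + 2039828\right) - 4913650} \left(- \frac{1}{316}\right) = - \frac{4916897}{127872} + \frac{1}{9741687 - 4913650} \left(- \frac{1}{316}\right) = - \frac{4916897}{127872} + \frac{1}{4828037} \left(- \frac{1}{316}\right) = - \frac{4916897}{127872} - \frac{1}{1525659692} = - \frac{1875377890685899}{48772289033856}$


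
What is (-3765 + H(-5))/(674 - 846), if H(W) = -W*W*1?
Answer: 1895/86 ≈ 22.035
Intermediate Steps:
H(W) = -W² (H(W) = -W²*1 = -W²)
(-3765 + H(-5))/(674 - 846) = (-3765 - 1*(-5)²)/(674 - 846) = (-3765 - 1*25)/(-172) = (-3765 - 25)*(-1/172) = -3790*(-1/172) = 1895/86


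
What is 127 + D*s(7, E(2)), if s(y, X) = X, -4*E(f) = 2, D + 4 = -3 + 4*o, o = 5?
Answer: 241/2 ≈ 120.50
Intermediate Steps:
D = 13 (D = -4 + (-3 + 4*5) = -4 + (-3 + 20) = -4 + 17 = 13)
E(f) = -½ (E(f) = -¼*2 = -½)
127 + D*s(7, E(2)) = 127 + 13*(-½) = 127 - 13/2 = 241/2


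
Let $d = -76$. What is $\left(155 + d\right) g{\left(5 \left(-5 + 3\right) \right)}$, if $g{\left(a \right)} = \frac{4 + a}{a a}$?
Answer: $- \frac{237}{50} \approx -4.74$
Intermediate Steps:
$g{\left(a \right)} = \frac{4 + a}{a^{2}}$
$\left(155 + d\right) g{\left(5 \left(-5 + 3\right) \right)} = \left(155 - 76\right) \frac{4 + 5 \left(-5 + 3\right)}{25 \left(-5 + 3\right)^{2}} = 79 \frac{4 + 5 \left(-2\right)}{100} = 79 \frac{4 - 10}{100} = 79 \cdot \frac{1}{100} \left(-6\right) = 79 \left(- \frac{3}{50}\right) = - \frac{237}{50}$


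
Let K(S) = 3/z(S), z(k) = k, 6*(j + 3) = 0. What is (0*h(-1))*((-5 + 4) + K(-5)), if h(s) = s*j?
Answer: 0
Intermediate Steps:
j = -3 (j = -3 + (1/6)*0 = -3 + 0 = -3)
K(S) = 3/S
h(s) = -3*s (h(s) = s*(-3) = -3*s)
(0*h(-1))*((-5 + 4) + K(-5)) = (0*(-3*(-1)))*((-5 + 4) + 3/(-5)) = (0*3)*(-1 + 3*(-1/5)) = 0*(-1 - 3/5) = 0*(-8/5) = 0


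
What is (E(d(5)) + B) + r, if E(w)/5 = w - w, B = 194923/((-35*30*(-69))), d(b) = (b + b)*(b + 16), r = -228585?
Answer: -16560788327/72450 ≈ -2.2858e+5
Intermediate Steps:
d(b) = 2*b*(16 + b) (d(b) = (2*b)*(16 + b) = 2*b*(16 + b))
B = 194923/72450 (B = 194923/((-1050*(-69))) = 194923/72450 ≈ 2.6904)
E(w) = 0 (E(w) = 5*(w - w) = 5*0 = 0)
(E(d(5)) + B) + r = (0 + 194923/72450) - 228585 = 194923/72450 - 228585 = -16560788327/72450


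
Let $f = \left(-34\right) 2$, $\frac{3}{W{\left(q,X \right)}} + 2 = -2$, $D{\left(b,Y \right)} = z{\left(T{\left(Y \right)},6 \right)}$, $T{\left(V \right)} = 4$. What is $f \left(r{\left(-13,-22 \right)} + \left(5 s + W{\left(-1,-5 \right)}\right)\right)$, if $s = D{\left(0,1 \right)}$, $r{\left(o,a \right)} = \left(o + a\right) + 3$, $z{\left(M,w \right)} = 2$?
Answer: $1547$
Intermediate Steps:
$D{\left(b,Y \right)} = 2$
$W{\left(q,X \right)} = - \frac{3}{4}$ ($W{\left(q,X \right)} = \frac{3}{-2 - 2} = \frac{3}{-4} = 3 \left(- \frac{1}{4}\right) = - \frac{3}{4}$)
$r{\left(o,a \right)} = 3 + a + o$ ($r{\left(o,a \right)} = \left(a + o\right) + 3 = 3 + a + o$)
$f = -68$
$s = 2$
$f \left(r{\left(-13,-22 \right)} + \left(5 s + W{\left(-1,-5 \right)}\right)\right) = - 68 \left(\left(3 - 22 - 13\right) + \left(5 \cdot 2 - \frac{3}{4}\right)\right) = - 68 \left(-32 + \left(10 - \frac{3}{4}\right)\right) = - 68 \left(-32 + \frac{37}{4}\right) = \left(-68\right) \left(- \frac{91}{4}\right) = 1547$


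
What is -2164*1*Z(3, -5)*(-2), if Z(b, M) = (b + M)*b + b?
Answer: -12984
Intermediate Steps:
Z(b, M) = b + b*(M + b) (Z(b, M) = (M + b)*b + b = b*(M + b) + b = b + b*(M + b))
-2164*1*Z(3, -5)*(-2) = -2164*1*(3*(1 - 5 + 3))*(-2) = -2164*1*(3*(-1))*(-2) = -2164*1*(-3)*(-2) = -(-6492)*(-2) = -2164*6 = -12984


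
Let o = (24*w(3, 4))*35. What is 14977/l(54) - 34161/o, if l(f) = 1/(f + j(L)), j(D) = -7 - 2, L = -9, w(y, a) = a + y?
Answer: 1320960013/1960 ≈ 6.7396e+5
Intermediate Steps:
j(D) = -9
l(f) = 1/(-9 + f) (l(f) = 1/(f - 9) = 1/(-9 + f))
o = 5880 (o = (24*(4 + 3))*35 = (24*7)*35 = 168*35 = 5880)
14977/l(54) - 34161/o = 14977/(1/(-9 + 54)) - 34161/5880 = 14977/(1/45) - 34161*1/5880 = 14977/(1/45) - 11387/1960 = 14977*45 - 11387/1960 = 673965 - 11387/1960 = 1320960013/1960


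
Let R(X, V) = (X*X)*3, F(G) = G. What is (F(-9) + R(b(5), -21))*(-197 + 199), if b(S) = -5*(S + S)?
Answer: 14982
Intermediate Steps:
b(S) = -10*S
R(X, V) = 3*X² (R(X, V) = X²*3 = 3*X²)
(F(-9) + R(b(5), -21))*(-197 + 199) = (-9 + 3*(-10*5)²)*(-197 + 199) = (-9 + 3*(-50)²)*2 = (-9 + 3*2500)*2 = (-9 + 7500)*2 = 7491*2 = 14982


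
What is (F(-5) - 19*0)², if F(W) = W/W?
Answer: 1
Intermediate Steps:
F(W) = 1
(F(-5) - 19*0)² = (1 - 19*0)² = (1 + 0)² = 1² = 1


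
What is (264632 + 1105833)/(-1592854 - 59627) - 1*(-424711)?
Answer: 701825487526/1652481 ≈ 4.2471e+5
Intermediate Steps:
(264632 + 1105833)/(-1592854 - 59627) - 1*(-424711) = 1370465/(-1652481) + 424711 = 1370465*(-1/1652481) + 424711 = -1370465/1652481 + 424711 = 701825487526/1652481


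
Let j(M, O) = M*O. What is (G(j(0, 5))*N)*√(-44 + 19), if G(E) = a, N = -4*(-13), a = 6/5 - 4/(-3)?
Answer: 1976*I/3 ≈ 658.67*I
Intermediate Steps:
a = 38/15 (a = 6*(⅕) - 4*(-⅓) = 6/5 + 4/3 = 38/15 ≈ 2.5333)
N = 52
G(E) = 38/15
(G(j(0, 5))*N)*√(-44 + 19) = ((38/15)*52)*√(-44 + 19) = 1976*√(-25)/15 = 1976*(5*I)/15 = 1976*I/3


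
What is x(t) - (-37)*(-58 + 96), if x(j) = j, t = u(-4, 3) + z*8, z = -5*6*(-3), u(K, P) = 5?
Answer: 2131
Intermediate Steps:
z = 90 (z = -30*(-3) = 90)
t = 725 (t = 5 + 90*8 = 5 + 720 = 725)
x(t) - (-37)*(-58 + 96) = 725 - (-37)*(-58 + 96) = 725 - (-37)*38 = 725 - 1*(-1406) = 725 + 1406 = 2131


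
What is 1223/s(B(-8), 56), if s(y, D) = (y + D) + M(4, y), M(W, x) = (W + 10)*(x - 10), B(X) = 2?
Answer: -1223/54 ≈ -22.648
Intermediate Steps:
M(W, x) = (-10 + x)*(10 + W) (M(W, x) = (10 + W)*(-10 + x) = (-10 + x)*(10 + W))
s(y, D) = -140 + D + 15*y (s(y, D) = (y + D) + (-100 - 10*4 + 10*y + 4*y) = (D + y) + (-100 - 40 + 10*y + 4*y) = (D + y) + (-140 + 14*y) = -140 + D + 15*y)
1223/s(B(-8), 56) = 1223/(-140 + 56 + 15*2) = 1223/(-140 + 56 + 30) = 1223/(-54) = 1223*(-1/54) = -1223/54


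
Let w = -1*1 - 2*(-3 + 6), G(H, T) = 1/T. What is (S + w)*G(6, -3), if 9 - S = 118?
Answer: 116/3 ≈ 38.667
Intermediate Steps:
S = -109 (S = 9 - 1*118 = 9 - 118 = -109)
w = -7 (w = -1 - 2*3 = -1 - 6 = -7)
(S + w)*G(6, -3) = (-109 - 7)/(-3) = -116*(-⅓) = 116/3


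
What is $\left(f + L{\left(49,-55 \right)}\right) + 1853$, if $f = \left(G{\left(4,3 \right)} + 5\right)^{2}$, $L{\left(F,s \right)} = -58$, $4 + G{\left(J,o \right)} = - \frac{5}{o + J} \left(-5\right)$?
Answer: $\frac{88979}{49} \approx 1815.9$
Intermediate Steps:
$G{\left(J,o \right)} = -4 + \frac{25}{J + o}$ ($G{\left(J,o \right)} = -4 + - \frac{5}{o + J} \left(-5\right) = -4 + - \frac{5}{J + o} \left(-5\right) = -4 + \frac{25}{J + o}$)
$f = \frac{1024}{49}$ ($f = \left(\frac{25 - 16 - 12}{4 + 3} + 5\right)^{2} = \left(\frac{25 - 16 - 12}{7} + 5\right)^{2} = \left(\frac{1}{7} \left(-3\right) + 5\right)^{2} = \left(- \frac{3}{7} + 5\right)^{2} = \left(\frac{32}{7}\right)^{2} = \frac{1024}{49} \approx 20.898$)
$\left(f + L{\left(49,-55 \right)}\right) + 1853 = \left(\frac{1024}{49} - 58\right) + 1853 = - \frac{1818}{49} + 1853 = \frac{88979}{49}$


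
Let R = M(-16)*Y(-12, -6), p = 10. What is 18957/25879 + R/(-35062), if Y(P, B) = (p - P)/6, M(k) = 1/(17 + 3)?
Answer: 39879935371/54442169880 ≈ 0.73252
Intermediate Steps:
M(k) = 1/20
Y(P, B) = 5/3 - P/6 (Y(P, B) = (10 - P)/6 = (10 - P)*(⅙) = 5/3 - P/6)
R = 11/60 (R = (5/3 - ⅙*(-12))/20 = (5/3 + 2)/20 = (1/20)*(11/3) = 11/60 ≈ 0.18333)
18957/25879 + R/(-35062) = 18957/25879 + (11/60)/(-35062) = 18957*(1/25879) + (11/60)*(-1/35062) = 18957/25879 - 11/2103720 = 39879935371/54442169880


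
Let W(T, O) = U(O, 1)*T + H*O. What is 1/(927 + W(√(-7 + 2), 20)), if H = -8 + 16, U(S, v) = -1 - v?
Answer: 1087/1181589 + 2*I*√5/1181589 ≈ 0.00091995 + 3.7848e-6*I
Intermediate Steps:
H = 8
W(T, O) = -2*T + 8*O (W(T, O) = (-1 - 1*1)*T + 8*O = (-1 - 1)*T + 8*O = -2*T + 8*O)
1/(927 + W(√(-7 + 2), 20)) = 1/(927 + (-2*√(-7 + 2) + 8*20)) = 1/(927 + (-2*I*√5 + 160)) = 1/(927 + (160 - 2*I*√5)) = 1/(1087 - 2*I*√5)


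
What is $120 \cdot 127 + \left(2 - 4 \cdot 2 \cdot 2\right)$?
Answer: $15226$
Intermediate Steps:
$120 \cdot 127 + \left(2 - 4 \cdot 2 \cdot 2\right) = 15240 + \left(2 - 16\right) = 15240 - 14 = 15226$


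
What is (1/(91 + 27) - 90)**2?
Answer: 112763161/13924 ≈ 8098.5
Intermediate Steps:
(1/(91 + 27) - 90)**2 = (1/118 - 90)**2 = (-10619/118)**2 = 112763161/13924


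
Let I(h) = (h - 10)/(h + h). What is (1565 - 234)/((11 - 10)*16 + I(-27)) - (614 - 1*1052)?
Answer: 466512/901 ≈ 517.77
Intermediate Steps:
I(h) = (-10 + h)/(2*h) (I(h) = (-10 + h)/((2*h)) = (-10 + h)*(1/(2*h)) = (-10 + h)/(2*h))
(1565 - 234)/((11 - 10)*16 + I(-27)) - (614 - 1*1052) = (1565 - 234)/((11 - 10)*16 + (1/2)*(-10 - 27)/(-27)) - (614 - 1*1052) = 1331/(1*16 + (1/2)*(-1/27)*(-37)) - (614 - 1052) = 1331/(16 + 37/54) - 1*(-438) = 1331/(901/54) + 438 = 1331*(54/901) + 438 = 71874/901 + 438 = 466512/901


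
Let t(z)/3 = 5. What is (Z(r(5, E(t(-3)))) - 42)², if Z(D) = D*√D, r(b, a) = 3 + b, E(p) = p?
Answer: 2276 - 1344*√2 ≈ 375.30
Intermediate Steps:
t(z) = 15 (t(z) = 3*5 = 15)
Z(D) = D^(3/2)
(Z(r(5, E(t(-3)))) - 42)² = ((3 + 5)^(3/2) - 42)² = (8^(3/2) - 42)² = (16*√2 - 42)² = (-42 + 16*√2)²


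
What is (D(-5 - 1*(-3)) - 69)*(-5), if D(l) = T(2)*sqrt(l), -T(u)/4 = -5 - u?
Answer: 345 - 140*I*sqrt(2) ≈ 345.0 - 197.99*I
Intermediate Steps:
T(u) = 20 + 4*u (T(u) = -4*(-5 - u) = 20 + 4*u)
D(l) = 28*sqrt(l) (D(l) = (20 + 4*2)*sqrt(l) = (20 + 8)*sqrt(l) = 28*sqrt(l))
(D(-5 - 1*(-3)) - 69)*(-5) = (28*sqrt(-5 - 1*(-3)) - 69)*(-5) = (28*sqrt(-5 + 3) - 69)*(-5) = (28*sqrt(-2) - 69)*(-5) = (28*(I*sqrt(2)) - 69)*(-5) = (28*I*sqrt(2) - 69)*(-5) = (-69 + 28*I*sqrt(2))*(-5) = 345 - 140*I*sqrt(2)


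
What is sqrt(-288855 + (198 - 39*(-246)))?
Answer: 3*I*sqrt(31007) ≈ 528.26*I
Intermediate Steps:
sqrt(-288855 + (198 - 39*(-246))) = sqrt(-288855 + (198 + 9594)) = sqrt(-288855 + 9792) = sqrt(-279063) = 3*I*sqrt(31007)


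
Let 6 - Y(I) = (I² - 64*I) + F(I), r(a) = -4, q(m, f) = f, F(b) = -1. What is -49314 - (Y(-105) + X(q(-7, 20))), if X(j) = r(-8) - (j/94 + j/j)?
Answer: -1483827/47 ≈ -31571.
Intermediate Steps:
Y(I) = 7 - I² + 64*I (Y(I) = 6 - ((I² - 64*I) - 1) = 6 - (-1 + I² - 64*I) = 6 + (1 - I² + 64*I) = 7 - I² + 64*I)
X(j) = -5 - j/94 (X(j) = -4 - (j/94 + j/j) = -4 - (j*(1/94) + 1) = -4 - (j/94 + 1) = -4 - (1 + j/94) = -4 + (-1 - j/94) = -5 - j/94)
-49314 - (Y(-105) + X(q(-7, 20))) = -49314 - ((7 - 1*(-105)² + 64*(-105)) + (-5 - 1/94*20)) = -49314 - ((7 - 1*11025 - 6720) + (-5 - 10/47)) = -49314 - ((7 - 11025 - 6720) - 245/47) = -49314 - (-17738 - 245/47) = -49314 - 1*(-833931/47) = -49314 + 833931/47 = -1483827/47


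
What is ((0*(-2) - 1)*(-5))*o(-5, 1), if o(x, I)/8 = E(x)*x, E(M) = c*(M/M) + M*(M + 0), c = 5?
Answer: -6000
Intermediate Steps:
E(M) = 5 + M**2 (E(M) = 5*(M/M) + M*(M + 0) = 5*1 + M*M = 5 + M**2)
o(x, I) = 8*x*(5 + x**2) (o(x, I) = 8*((5 + x**2)*x) = 8*(x*(5 + x**2)) = 8*x*(5 + x**2))
((0*(-2) - 1)*(-5))*o(-5, 1) = ((0*(-2) - 1)*(-5))*(8*(-5)*(5 + (-5)**2)) = ((0 - 1)*(-5))*(8*(-5)*(5 + 25)) = (-1*(-5))*(8*(-5)*30) = 5*(-1200) = -6000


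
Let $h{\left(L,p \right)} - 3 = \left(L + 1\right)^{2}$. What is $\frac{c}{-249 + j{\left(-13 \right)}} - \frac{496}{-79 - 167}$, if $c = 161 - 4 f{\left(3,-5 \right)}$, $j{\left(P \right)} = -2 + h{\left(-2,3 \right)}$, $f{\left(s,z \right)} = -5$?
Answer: $\frac{38993}{30381} \approx 1.2835$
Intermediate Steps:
$h{\left(L,p \right)} = 3 + \left(1 + L\right)^{2}$ ($h{\left(L,p \right)} = 3 + \left(L + 1\right)^{2} = 3 + \left(1 + L\right)^{2}$)
$j{\left(P \right)} = 2$ ($j{\left(P \right)} = -2 + \left(3 + \left(1 - 2\right)^{2}\right) = -2 + \left(3 + \left(-1\right)^{2}\right) = -2 + \left(3 + 1\right) = -2 + 4 = 2$)
$c = 181$ ($c = 161 - -20 = 161 + 20 = 181$)
$\frac{c}{-249 + j{\left(-13 \right)}} - \frac{496}{-79 - 167} = \frac{181}{-249 + 2} - \frac{496}{-79 - 167} = \frac{181}{-247} - \frac{496}{-79 - 167} = 181 \left(- \frac{1}{247}\right) - \frac{496}{-246} = - \frac{181}{247} - - \frac{248}{123} = - \frac{181}{247} + \frac{248}{123} = \frac{38993}{30381}$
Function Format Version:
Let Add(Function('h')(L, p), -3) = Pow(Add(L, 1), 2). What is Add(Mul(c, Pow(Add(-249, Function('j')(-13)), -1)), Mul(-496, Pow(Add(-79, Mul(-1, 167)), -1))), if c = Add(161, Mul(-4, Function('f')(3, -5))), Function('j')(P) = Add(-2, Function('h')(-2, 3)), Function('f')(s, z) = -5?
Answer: Rational(38993, 30381) ≈ 1.2835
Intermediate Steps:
Function('h')(L, p) = Add(3, Pow(Add(1, L), 2)) (Function('h')(L, p) = Add(3, Pow(Add(L, 1), 2)) = Add(3, Pow(Add(1, L), 2)))
Function('j')(P) = 2 (Function('j')(P) = Add(-2, Add(3, Pow(Add(1, -2), 2))) = Add(-2, Add(3, Pow(-1, 2))) = Add(-2, Add(3, 1)) = Add(-2, 4) = 2)
c = 181 (c = Add(161, Mul(-4, -5)) = Add(161, 20) = 181)
Add(Mul(c, Pow(Add(-249, Function('j')(-13)), -1)), Mul(-496, Pow(Add(-79, Mul(-1, 167)), -1))) = Add(Mul(181, Pow(Add(-249, 2), -1)), Mul(-496, Pow(Add(-79, Mul(-1, 167)), -1))) = Add(Mul(181, Pow(-247, -1)), Mul(-496, Pow(Add(-79, -167), -1))) = Add(Mul(181, Rational(-1, 247)), Mul(-496, Pow(-246, -1))) = Add(Rational(-181, 247), Mul(-496, Rational(-1, 246))) = Add(Rational(-181, 247), Rational(248, 123)) = Rational(38993, 30381)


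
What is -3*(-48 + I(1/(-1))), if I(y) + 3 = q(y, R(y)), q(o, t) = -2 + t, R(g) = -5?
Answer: 174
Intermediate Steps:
I(y) = -10 (I(y) = -3 + (-2 - 5) = -3 - 7 = -10)
-3*(-48 + I(1/(-1))) = -3*(-48 - 10) = -3*(-58) = 174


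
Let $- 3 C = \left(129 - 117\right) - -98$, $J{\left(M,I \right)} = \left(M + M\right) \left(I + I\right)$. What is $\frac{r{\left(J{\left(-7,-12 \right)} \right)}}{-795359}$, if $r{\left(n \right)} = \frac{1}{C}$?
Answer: $\frac{3}{87489490} \approx 3.429 \cdot 10^{-8}$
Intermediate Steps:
$J{\left(M,I \right)} = 4 I M$ ($J{\left(M,I \right)} = 2 M 2 I = 4 I M$)
$C = - \frac{110}{3}$ ($C = - \frac{\left(129 - 117\right) - -98}{3} = - \frac{12 + \left(-130 + 228\right)}{3} = - \frac{12 + 98}{3} = \left(- \frac{1}{3}\right) 110 = - \frac{110}{3} \approx -36.667$)
$r{\left(n \right)} = - \frac{3}{110}$ ($r{\left(n \right)} = \frac{1}{- \frac{110}{3}} = - \frac{3}{110}$)
$\frac{r{\left(J{\left(-7,-12 \right)} \right)}}{-795359} = - \frac{3}{110 \left(-795359\right)} = \left(- \frac{3}{110}\right) \left(- \frac{1}{795359}\right) = \frac{3}{87489490}$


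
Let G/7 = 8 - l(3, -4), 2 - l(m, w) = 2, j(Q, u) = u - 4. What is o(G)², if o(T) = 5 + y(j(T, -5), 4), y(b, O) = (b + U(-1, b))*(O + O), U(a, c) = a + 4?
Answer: 1849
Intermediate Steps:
j(Q, u) = -4 + u
l(m, w) = 0 (l(m, w) = 2 - 1*2 = 2 - 2 = 0)
U(a, c) = 4 + a
y(b, O) = 2*O*(3 + b) (y(b, O) = (b + (4 - 1))*(O + O) = (b + 3)*(2*O) = (3 + b)*(2*O) = 2*O*(3 + b))
G = 56 (G = 7*(8 - 1*0) = 7*(8 + 0) = 7*8 = 56)
o(T) = -43 (o(T) = 5 + 2*4*(3 + (-4 - 5)) = 5 + 2*4*(3 - 9) = 5 + 2*4*(-6) = 5 - 48 = -43)
o(G)² = (-43)² = 1849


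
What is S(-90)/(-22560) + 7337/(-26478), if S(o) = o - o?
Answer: -7337/26478 ≈ -0.27710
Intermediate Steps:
S(o) = 0
S(-90)/(-22560) + 7337/(-26478) = 0/(-22560) + 7337/(-26478) = 0*(-1/22560) + 7337*(-1/26478) = 0 - 7337/26478 = -7337/26478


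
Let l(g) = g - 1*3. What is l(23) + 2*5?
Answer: 30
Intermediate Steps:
l(g) = -3 + g (l(g) = g - 3 = -3 + g)
l(23) + 2*5 = (-3 + 23) + 2*5 = 20 + 10 = 30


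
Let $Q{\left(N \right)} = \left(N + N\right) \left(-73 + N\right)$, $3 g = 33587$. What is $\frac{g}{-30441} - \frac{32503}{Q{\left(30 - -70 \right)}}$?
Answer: $- \frac{349960141}{54793800} \approx -6.3869$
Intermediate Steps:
$g = \frac{33587}{3}$ ($g = \frac{1}{3} \cdot 33587 = \frac{33587}{3} \approx 11196.0$)
$Q{\left(N \right)} = 2 N \left(-73 + N\right)$
$\frac{g}{-30441} - \frac{32503}{Q{\left(30 - -70 \right)}} = \frac{33587}{3 \left(-30441\right)} - \frac{32503}{2 \left(30 - -70\right) \left(-73 + \left(30 - -70\right)\right)} = \frac{33587}{3} \left(- \frac{1}{30441}\right) - \frac{32503}{2 \left(30 + 70\right) \left(-73 + \left(30 + 70\right)\right)} = - \frac{33587}{91323} - \frac{32503}{2 \cdot 100 \left(-73 + 100\right)} = - \frac{33587}{91323} - \frac{32503}{2 \cdot 100 \cdot 27} = - \frac{33587}{91323} - \frac{32503}{5400} = - \frac{349960141}{54793800}$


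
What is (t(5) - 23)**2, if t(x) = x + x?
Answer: 169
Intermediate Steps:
t(x) = 2*x
(t(5) - 23)**2 = (2*5 - 23)**2 = (10 - 23)**2 = (-13)**2 = 169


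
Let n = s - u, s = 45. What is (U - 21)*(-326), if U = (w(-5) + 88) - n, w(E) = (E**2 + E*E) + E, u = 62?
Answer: -42054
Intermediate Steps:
w(E) = E + 2*E**2 (w(E) = (E**2 + E**2) + E = 2*E**2 + E = E + 2*E**2)
n = -17 (n = 45 - 1*62 = 45 - 62 = -17)
U = 150 (U = (-5*(1 + 2*(-5)) + 88) - 1*(-17) = (-5*(1 - 10) + 88) + 17 = (-5*(-9) + 88) + 17 = (45 + 88) + 17 = 133 + 17 = 150)
(U - 21)*(-326) = (150 - 21)*(-326) = 129*(-326) = -42054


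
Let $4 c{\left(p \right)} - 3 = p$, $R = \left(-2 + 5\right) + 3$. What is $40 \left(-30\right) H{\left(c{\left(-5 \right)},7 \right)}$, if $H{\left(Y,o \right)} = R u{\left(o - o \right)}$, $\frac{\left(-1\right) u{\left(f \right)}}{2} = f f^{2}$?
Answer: $0$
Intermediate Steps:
$R = 6$ ($R = 3 + 3 = 6$)
$c{\left(p \right)} = \frac{3}{4} + \frac{p}{4}$
$u{\left(f \right)} = - 2 f^{3}$ ($u{\left(f \right)} = - 2 f f^{2} = - 2 f^{3}$)
$H{\left(Y,o \right)} = 0$ ($H{\left(Y,o \right)} = 6 \left(- 2 \left(o - o\right)^{3}\right) = 6 \left(- 2 \cdot 0^{3}\right) = 6 \left(\left(-2\right) 0\right) = 6 \cdot 0 = 0$)
$40 \left(-30\right) H{\left(c{\left(-5 \right)},7 \right)} = 40 \left(-30\right) 0 = \left(-1200\right) 0 = 0$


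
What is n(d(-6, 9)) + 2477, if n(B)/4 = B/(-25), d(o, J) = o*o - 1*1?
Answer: 12357/5 ≈ 2471.4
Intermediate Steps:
d(o, J) = -1 + o**2 (d(o, J) = o**2 - 1 = -1 + o**2)
n(B) = -4*B/25 (n(B) = 4*(B/(-25)) = 4*(B*(-1/25)) = 4*(-B/25) = -4*B/25)
n(d(-6, 9)) + 2477 = -4*(-1 + (-6)**2)/25 + 2477 = -4*(-1 + 36)/25 + 2477 = -4/25*35 + 2477 = -28/5 + 2477 = 12357/5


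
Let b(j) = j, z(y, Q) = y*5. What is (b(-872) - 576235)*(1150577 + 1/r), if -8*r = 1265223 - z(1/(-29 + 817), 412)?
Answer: -662011180003284513813/996995719 ≈ -6.6401e+11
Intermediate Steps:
z(y, Q) = 5*y
r = -996995719/6304 (r = -(1265223 - 5/(-29 + 817))/8 = -(1265223 - 5/788)/8 = -1/8*996995719/788 = -996995719/6304 ≈ -1.5815e+5)
(b(-872) - 576235)*(1150577 + 1/r) = (-872 - 576235)*(1150577 + 1/(-996995719/6304)) = -577107*(1150577 - 6304/996995719) = -577107*1147120343373559/996995719 = -662011180003284513813/996995719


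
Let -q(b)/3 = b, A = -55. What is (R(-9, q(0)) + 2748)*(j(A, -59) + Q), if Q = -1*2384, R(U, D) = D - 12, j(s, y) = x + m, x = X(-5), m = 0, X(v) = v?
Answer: -6536304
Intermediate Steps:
x = -5
q(b) = -3*b
j(s, y) = -5 (j(s, y) = -5 + 0 = -5)
R(U, D) = -12 + D
Q = -2384
(R(-9, q(0)) + 2748)*(j(A, -59) + Q) = ((-12 - 3*0) + 2748)*(-5 - 2384) = ((-12 + 0) + 2748)*(-2389) = (-12 + 2748)*(-2389) = 2736*(-2389) = -6536304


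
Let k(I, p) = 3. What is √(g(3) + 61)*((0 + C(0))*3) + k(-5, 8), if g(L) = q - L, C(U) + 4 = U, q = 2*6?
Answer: 3 - 12*√70 ≈ -97.399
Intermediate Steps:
q = 12
C(U) = -4 + U
g(L) = 12 - L
√(g(3) + 61)*((0 + C(0))*3) + k(-5, 8) = √((12 - 1*3) + 61)*((0 + (-4 + 0))*3) + 3 = √((12 - 3) + 61)*((0 - 4)*3) + 3 = √(9 + 61)*(-4*3) + 3 = √70*(-12) + 3 = -12*√70 + 3 = 3 - 12*√70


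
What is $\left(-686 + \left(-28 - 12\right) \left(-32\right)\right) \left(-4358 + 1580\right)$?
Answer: $-1650132$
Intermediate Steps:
$\left(-686 + \left(-28 - 12\right) \left(-32\right)\right) \left(-4358 + 1580\right) = \left(-686 - -1280\right) \left(-2778\right) = \left(-686 + 1280\right) \left(-2778\right) = 594 \left(-2778\right) = -1650132$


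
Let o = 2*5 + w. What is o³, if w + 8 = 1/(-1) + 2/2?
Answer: 8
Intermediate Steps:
w = -8 (w = -8 + (1/(-1) + 2/2) = -8 + (1*(-1) + 2*(½)) = -8 + (-1 + 1) = -8 + 0 = -8)
o = 2 (o = 2*5 - 8 = 10 - 8 = 2)
o³ = 2³ = 8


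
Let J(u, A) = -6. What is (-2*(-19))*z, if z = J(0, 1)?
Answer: -228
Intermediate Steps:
z = -6
(-2*(-19))*z = -2*(-19)*(-6) = 38*(-6) = -228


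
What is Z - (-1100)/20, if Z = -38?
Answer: 17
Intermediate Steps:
Z - (-1100)/20 = -38 - (-1100)/20 = -38 - 22*(-5/2) = -38 + 55 = 17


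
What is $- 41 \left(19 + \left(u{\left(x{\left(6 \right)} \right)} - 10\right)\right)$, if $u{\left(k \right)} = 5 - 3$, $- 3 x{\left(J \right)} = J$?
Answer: $-451$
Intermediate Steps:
$x{\left(J \right)} = - \frac{J}{3}$
$u{\left(k \right)} = 2$
$- 41 \left(19 + \left(u{\left(x{\left(6 \right)} \right)} - 10\right)\right) = - 41 \left(19 + \left(2 - 10\right)\right) = - 41 \left(19 - 8\right) = \left(-41\right) 11 = -451$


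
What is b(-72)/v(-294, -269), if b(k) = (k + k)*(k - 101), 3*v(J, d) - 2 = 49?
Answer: 24912/17 ≈ 1465.4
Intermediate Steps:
v(J, d) = 17 (v(J, d) = 2/3 + (1/3)*49 = 2/3 + 49/3 = 17)
b(k) = 2*k*(-101 + k) (b(k) = (2*k)*(-101 + k) = 2*k*(-101 + k))
b(-72)/v(-294, -269) = (2*(-72)*(-101 - 72))/17 = (2*(-72)*(-173))*(1/17) = 24912*(1/17) = 24912/17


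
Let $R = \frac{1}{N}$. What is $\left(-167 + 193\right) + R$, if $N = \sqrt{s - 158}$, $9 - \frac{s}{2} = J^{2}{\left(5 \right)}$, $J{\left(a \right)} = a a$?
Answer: $26 - \frac{i \sqrt{1390}}{1390} \approx 26.0 - 0.026822 i$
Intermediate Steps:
$J{\left(a \right)} = a^{2}$
$s = -1232$ ($s = 18 - 2 \left(5^{2}\right)^{2} = 18 - 2 \cdot 25^{2} = 18 - 1250 = -1232$)
$N = i \sqrt{1390}$ ($N = \sqrt{-1232 - 158} = \sqrt{-1390} = i \sqrt{1390} \approx 37.283 i$)
$R = - \frac{i \sqrt{1390}}{1390}$ ($R = \frac{1}{i \sqrt{1390}} = - \frac{i \sqrt{1390}}{1390} \approx - 0.026822 i$)
$\left(-167 + 193\right) + R = \left(-167 + 193\right) - \frac{i \sqrt{1390}}{1390} = 26 - \frac{i \sqrt{1390}}{1390}$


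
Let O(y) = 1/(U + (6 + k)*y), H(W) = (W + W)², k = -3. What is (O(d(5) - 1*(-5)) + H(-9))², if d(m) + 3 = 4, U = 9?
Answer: 76545001/729 ≈ 1.0500e+5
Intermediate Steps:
d(m) = 1 (d(m) = -3 + 4 = 1)
H(W) = 4*W² (H(W) = (2*W)² = 4*W²)
O(y) = 1/(9 + 3*y) (O(y) = 1/(9 + (6 - 3)*y) = 1/(9 + 3*y))
(O(d(5) - 1*(-5)) + H(-9))² = (1/(3*(3 + (1 - 1*(-5)))) + 4*(-9)²)² = (1/(3*(3 + (1 + 5))) + 4*81)² = (1/(3*(3 + 6)) + 324)² = ((⅓)/9 + 324)² = ((⅓)*(⅑) + 324)² = (1/27 + 324)² = (8749/27)² = 76545001/729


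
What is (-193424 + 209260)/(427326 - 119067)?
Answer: 15836/308259 ≈ 0.051372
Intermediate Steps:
(-193424 + 209260)/(427326 - 119067) = 15836/308259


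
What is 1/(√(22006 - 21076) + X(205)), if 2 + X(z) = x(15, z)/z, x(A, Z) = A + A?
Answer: 1558/778777 + 1681*√930/1557554 ≈ 0.034913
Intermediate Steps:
x(A, Z) = 2*A
X(z) = -2 + 30/z (X(z) = -2 + (2*15)/z = -2 + 30/z)
1/(√(22006 - 21076) + X(205)) = 1/(√(22006 - 21076) + (-2 + 30/205)) = 1/(√930 + (-2 + 30*(1/205))) = 1/(√930 + (-2 + 6/41)) = 1/(√930 - 76/41) = 1/(-76/41 + √930)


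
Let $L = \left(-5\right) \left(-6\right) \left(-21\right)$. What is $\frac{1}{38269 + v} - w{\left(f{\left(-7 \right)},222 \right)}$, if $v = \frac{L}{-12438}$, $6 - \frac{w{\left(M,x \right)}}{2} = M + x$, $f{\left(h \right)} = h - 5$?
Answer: $\frac{10789117603}{26443914} \approx 408.0$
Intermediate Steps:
$L = -630$ ($L = 30 \left(-21\right) = -630$)
$f{\left(h \right)} = -5 + h$ ($f{\left(h \right)} = h - 5 = -5 + h$)
$w{\left(M,x \right)} = 12 - 2 M - 2 x$ ($w{\left(M,x \right)} = 12 - 2 \left(M + x\right) = 12 - \left(2 M + 2 x\right) = 12 - 2 M - 2 x$)
$v = \frac{35}{691}$ ($v = - \frac{630}{-12438} = \left(-630\right) \left(- \frac{1}{12438}\right) = \frac{35}{691} \approx 0.050651$)
$\frac{1}{38269 + v} - w{\left(f{\left(-7 \right)},222 \right)} = \frac{1}{38269 + \frac{35}{691}} - \left(12 - 2 \left(-5 - 7\right) - 444\right) = \frac{1}{\frac{26443914}{691}} - \left(12 - -24 - 444\right) = \frac{691}{26443914} - \left(12 + 24 - 444\right) = \frac{691}{26443914} - -408 = \frac{691}{26443914} + 408 = \frac{10789117603}{26443914}$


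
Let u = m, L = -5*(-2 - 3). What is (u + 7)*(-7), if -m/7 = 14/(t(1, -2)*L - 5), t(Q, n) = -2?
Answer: -3381/55 ≈ -61.473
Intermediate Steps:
L = 25 (L = -5*(-5) = 25)
m = 98/55 (m = -98/(-2*25 - 5) = -98/(-50 - 5) = -98/(-55) = -98*(-1)/55 = -7*(-14/55) = 98/55 ≈ 1.7818)
u = 98/55 ≈ 1.7818
(u + 7)*(-7) = (98/55 + 7)*(-7) = (483/55)*(-7) = -3381/55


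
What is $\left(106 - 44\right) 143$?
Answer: $8866$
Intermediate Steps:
$\left(106 - 44\right) 143 = 62 \cdot 143 = 8866$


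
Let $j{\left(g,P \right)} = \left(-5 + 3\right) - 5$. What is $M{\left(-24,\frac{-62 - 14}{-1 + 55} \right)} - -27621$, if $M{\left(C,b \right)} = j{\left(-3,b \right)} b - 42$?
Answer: $\frac{744899}{27} \approx 27589.0$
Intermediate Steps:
$j{\left(g,P \right)} = -7$ ($j{\left(g,P \right)} = -2 - 5 = -7$)
$M{\left(C,b \right)} = -42 - 7 b$ ($M{\left(C,b \right)} = - 7 b - 42 = -42 - 7 b$)
$M{\left(-24,\frac{-62 - 14}{-1 + 55} \right)} - -27621 = \left(-42 - 7 \frac{-62 - 14}{-1 + 55}\right) - -27621 = \left(-42 - 7 \left(- \frac{76}{54}\right)\right) + 27621 = \left(-42 - 7 \left(\left(-76\right) \frac{1}{54}\right)\right) + 27621 = \left(-42 - - \frac{266}{27}\right) + 27621 = \left(-42 + \frac{266}{27}\right) + 27621 = - \frac{868}{27} + 27621 = \frac{744899}{27}$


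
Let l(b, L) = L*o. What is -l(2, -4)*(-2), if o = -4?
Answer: 32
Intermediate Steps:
l(b, L) = -4*L (l(b, L) = L*(-4) = -4*L)
-l(2, -4)*(-2) = -(-4)*(-4)*(-2) = -1*16*(-2) = -16*(-2) = 32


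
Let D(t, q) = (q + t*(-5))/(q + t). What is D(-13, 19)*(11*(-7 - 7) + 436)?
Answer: 3948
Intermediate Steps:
D(t, q) = (q - 5*t)/(q + t)
D(-13, 19)*(11*(-7 - 7) + 436) = ((19 - 5*(-13))/(19 - 13))*(11*(-7 - 7) + 436) = ((19 + 65)/6)*(11*(-14) + 436) = ((⅙)*84)*(-154 + 436) = 14*282 = 3948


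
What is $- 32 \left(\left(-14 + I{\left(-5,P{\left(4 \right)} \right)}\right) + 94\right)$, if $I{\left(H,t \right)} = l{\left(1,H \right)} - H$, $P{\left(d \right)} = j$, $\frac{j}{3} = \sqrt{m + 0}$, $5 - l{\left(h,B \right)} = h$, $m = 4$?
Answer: $-2848$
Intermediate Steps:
$l{\left(h,B \right)} = 5 - h$
$j = 6$ ($j = 3 \sqrt{4 + 0} = 3 \sqrt{4} = 3 \cdot 2 = 6$)
$P{\left(d \right)} = 6$
$I{\left(H,t \right)} = 4 - H$ ($I{\left(H,t \right)} = \left(5 - 1\right) - H = 4 - H$)
$- 32 \left(\left(-14 + I{\left(-5,P{\left(4 \right)} \right)}\right) + 94\right) = - 32 \left(\left(-14 + \left(4 - -5\right)\right) + 94\right) = - 32 \left(\left(-14 + \left(4 + 5\right)\right) + 94\right) = - 32 \left(\left(-14 + 9\right) + 94\right) = - 32 \left(-5 + 94\right) = \left(-32\right) 89 = -2848$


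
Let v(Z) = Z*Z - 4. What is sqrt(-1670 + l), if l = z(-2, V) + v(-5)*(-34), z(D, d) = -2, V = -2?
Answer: I*sqrt(2386) ≈ 48.847*I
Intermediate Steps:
v(Z) = -4 + Z**2 (v(Z) = Z**2 - 4 = -4 + Z**2)
l = -716 (l = -2 + (-4 + (-5)**2)*(-34) = -2 + (-4 + 25)*(-34) = -2 + 21*(-34) = -2 - 714 = -716)
sqrt(-1670 + l) = sqrt(-1670 - 716) = sqrt(-2386) = I*sqrt(2386)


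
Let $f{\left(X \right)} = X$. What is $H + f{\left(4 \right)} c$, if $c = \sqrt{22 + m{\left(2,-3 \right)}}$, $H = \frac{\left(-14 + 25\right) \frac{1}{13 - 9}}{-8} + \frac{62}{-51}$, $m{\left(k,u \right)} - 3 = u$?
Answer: $- \frac{2545}{1632} + 4 \sqrt{22} \approx 17.202$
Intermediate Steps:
$m{\left(k,u \right)} = 3 + u$
$H = - \frac{2545}{1632}$ ($H = \frac{11}{4} \left(- \frac{1}{8}\right) + 62 \left(- \frac{1}{51}\right) = 11 \cdot \frac{1}{4} \left(- \frac{1}{8}\right) - \frac{62}{51} = \frac{11}{4} \left(- \frac{1}{8}\right) - \frac{62}{51} = - \frac{11}{32} - \frac{62}{51} = - \frac{2545}{1632} \approx -1.5594$)
$c = \sqrt{22}$ ($c = \sqrt{22 + \left(3 - 3\right)} = \sqrt{22 + 0} = \sqrt{22} \approx 4.6904$)
$H + f{\left(4 \right)} c = - \frac{2545}{1632} + 4 \sqrt{22}$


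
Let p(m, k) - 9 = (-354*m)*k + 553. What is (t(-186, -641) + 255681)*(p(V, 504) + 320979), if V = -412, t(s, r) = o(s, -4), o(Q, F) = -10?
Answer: 18875917129043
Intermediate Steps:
t(s, r) = -10
p(m, k) = 562 - 354*k*m (p(m, k) = 9 + ((-354*m)*k + 553) = 9 + (-354*k*m + 553) = 9 + (553 - 354*k*m) = 562 - 354*k*m)
(t(-186, -641) + 255681)*(p(V, 504) + 320979) = (-10 + 255681)*((562 - 354*504*(-412)) + 320979) = 255671*((562 + 73507392) + 320979) = 255671*(73507954 + 320979) = 255671*73828933 = 18875917129043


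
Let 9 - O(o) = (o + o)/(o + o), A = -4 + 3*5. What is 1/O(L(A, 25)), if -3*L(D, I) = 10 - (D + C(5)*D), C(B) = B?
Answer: ⅛ ≈ 0.12500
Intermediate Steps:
A = 11 (A = -4 + 15 = 11)
L(D, I) = -10/3 + 2*D (L(D, I) = -(10 - (D + 5*D))/3 = -(10 - 6*D)/3 = -10/3 + 2*D)
O(o) = 8 (O(o) = 9 - (o + o)/(o + o) = 9 - 2*o/(2*o) = 9 - 2*o*1/(2*o) = 9 - 1*1 = 9 - 1 = 8)
1/O(L(A, 25)) = 1/8 = ⅛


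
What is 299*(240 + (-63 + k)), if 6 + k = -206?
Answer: -10465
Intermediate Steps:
k = -212 (k = -6 - 206 = -212)
299*(240 + (-63 + k)) = 299*(240 + (-63 - 212)) = 299*(240 - 275) = 299*(-35) = -10465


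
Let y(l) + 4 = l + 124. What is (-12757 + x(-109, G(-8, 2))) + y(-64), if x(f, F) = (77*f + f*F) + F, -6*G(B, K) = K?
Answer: -21058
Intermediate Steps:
G(B, K) = -K/6
x(f, F) = F + 77*f + F*f (x(f, F) = (77*f + F*f) + F = F + 77*f + F*f)
y(l) = 120 + l (y(l) = -4 + (l + 124) = -4 + (124 + l) = 120 + l)
(-12757 + x(-109, G(-8, 2))) + y(-64) = (-12757 + (-⅙*2 + 77*(-109) - ⅙*2*(-109))) + (120 - 64) = (-12757 + (-⅓ - 8393 - ⅓*(-109))) + 56 = (-12757 + (-⅓ - 8393 + 109/3)) + 56 = (-12757 - 8357) + 56 = -21114 + 56 = -21058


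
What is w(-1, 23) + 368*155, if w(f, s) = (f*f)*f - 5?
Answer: 57034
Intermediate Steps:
w(f, s) = -5 + f**3 (w(f, s) = f**2*f - 5 = f**3 - 5 = -5 + f**3)
w(-1, 23) + 368*155 = (-5 + (-1)**3) + 368*155 = (-5 - 1) + 57040 = -6 + 57040 = 57034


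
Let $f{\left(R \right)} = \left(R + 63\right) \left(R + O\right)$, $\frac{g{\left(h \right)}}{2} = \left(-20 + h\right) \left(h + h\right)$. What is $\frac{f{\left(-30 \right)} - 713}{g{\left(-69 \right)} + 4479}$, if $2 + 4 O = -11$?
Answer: $- \frac{7241}{116172} \approx -0.06233$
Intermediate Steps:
$O = - \frac{13}{4}$ ($O = - \frac{1}{2} + \frac{1}{4} \left(-11\right) = - \frac{1}{2} - \frac{11}{4} = - \frac{13}{4} \approx -3.25$)
$g{\left(h \right)} = 4 h \left(-20 + h\right)$ ($g{\left(h \right)} = 2 \left(-20 + h\right) \left(h + h\right) = 2 \left(-20 + h\right) 2 h = 2 \cdot 2 h \left(-20 + h\right) = 4 h \left(-20 + h\right)$)
$f{\left(R \right)} = \left(63 + R\right) \left(- \frac{13}{4} + R\right)$ ($f{\left(R \right)} = \left(R + 63\right) \left(R - \frac{13}{4}\right) = \left(63 + R\right) \left(- \frac{13}{4} + R\right)$)
$\frac{f{\left(-30 \right)} - 713}{g{\left(-69 \right)} + 4479} = \frac{\left(- \frac{819}{4} + \left(-30\right)^{2} + \frac{239}{4} \left(-30\right)\right) - 713}{4 \left(-69\right) \left(-20 - 69\right) + 4479} = \frac{\left(- \frac{819}{4} + 900 - \frac{3585}{2}\right) - 713}{4 \left(-69\right) \left(-89\right) + 4479} = \frac{- \frac{4389}{4} - 713}{24564 + 4479} = - \frac{7241}{4 \cdot 29043} = \left(- \frac{7241}{4}\right) \frac{1}{29043} = - \frac{7241}{116172}$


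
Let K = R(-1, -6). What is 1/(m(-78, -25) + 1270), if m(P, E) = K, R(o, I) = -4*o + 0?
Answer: 1/1274 ≈ 0.00078493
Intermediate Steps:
R(o, I) = -4*o
K = 4 (K = -4*(-1) = 4)
m(P, E) = 4
1/(m(-78, -25) + 1270) = 1/(4 + 1270) = 1/1274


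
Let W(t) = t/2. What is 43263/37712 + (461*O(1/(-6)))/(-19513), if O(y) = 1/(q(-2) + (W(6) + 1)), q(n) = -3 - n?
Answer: 2515187525/2207622768 ≈ 1.1393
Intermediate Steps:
W(t) = t/2 (W(t) = t*(½) = t/2)
O(y) = ⅓ (O(y) = 1/((-3 - 1*(-2)) + ((½)*6 + 1)) = 1/((-3 + 2) + (3 + 1)) = 1/(-1 + 4) = 1/3 = ⅓)
43263/37712 + (461*O(1/(-6)))/(-19513) = 43263/37712 + (461*(⅓))/(-19513) = 43263*(1/37712) + (461/3)*(-1/19513) = 43263/37712 - 461/58539 = 2515187525/2207622768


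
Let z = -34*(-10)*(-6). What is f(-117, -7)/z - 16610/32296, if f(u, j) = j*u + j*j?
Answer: -351803/374340 ≈ -0.93980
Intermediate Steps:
f(u, j) = j² + j*u (f(u, j) = j*u + j² = j² + j*u)
z = -2040 (z = 340*(-6) = -2040)
f(-117, -7)/z - 16610/32296 = -7*(-7 - 117)/(-2040) - 16610/32296 = -7*(-124)*(-1/2040) - 16610*1/32296 = 868*(-1/2040) - 755/1468 = -217/510 - 755/1468 = -351803/374340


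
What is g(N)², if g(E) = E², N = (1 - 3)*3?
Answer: 1296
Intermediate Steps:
N = -6 (N = -2*3 = -6)
g(N)² = ((-6)²)² = 36² = 1296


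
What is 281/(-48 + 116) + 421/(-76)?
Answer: -909/646 ≈ -1.4071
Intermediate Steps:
281/(-48 + 116) + 421/(-76) = 281/68 + 421*(-1/76) = 281*(1/68) - 421/76 = 281/68 - 421/76 = -909/646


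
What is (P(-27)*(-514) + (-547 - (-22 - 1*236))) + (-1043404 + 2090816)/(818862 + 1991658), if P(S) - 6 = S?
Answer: 7381390003/702630 ≈ 10505.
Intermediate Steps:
P(S) = 6 + S
(P(-27)*(-514) + (-547 - (-22 - 1*236))) + (-1043404 + 2090816)/(818862 + 1991658) = ((6 - 27)*(-514) + (-547 - (-22 - 1*236))) + (-1043404 + 2090816)/(818862 + 1991658) = (-21*(-514) + (-547 - (-22 - 236))) + 1047412/2810520 = (10794 + (-547 - 1*(-258))) + 1047412*(1/2810520) = (10794 + (-547 + 258)) + 261853/702630 = (10794 - 289) + 261853/702630 = 10505 + 261853/702630 = 7381390003/702630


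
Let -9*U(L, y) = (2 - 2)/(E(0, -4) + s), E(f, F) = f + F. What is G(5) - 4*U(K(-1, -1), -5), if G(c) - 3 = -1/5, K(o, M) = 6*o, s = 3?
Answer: 14/5 ≈ 2.8000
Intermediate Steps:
E(f, F) = F + f
U(L, y) = 0 (U(L, y) = -(2 - 2)/(9*((-4 + 0) + 3)) = -0/(-4 + 3) = -0/(-1) = -0*(-1) = -1/9*0 = 0)
G(c) = 14/5 (G(c) = 3 - 1/5 = 14/5)
G(5) - 4*U(K(-1, -1), -5) = 14/5 - 4*0 = 14/5 + 0 = 14/5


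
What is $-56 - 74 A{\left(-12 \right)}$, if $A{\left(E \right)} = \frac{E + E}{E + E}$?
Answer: $-130$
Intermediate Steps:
$A{\left(E \right)} = 1$ ($A{\left(E \right)} = \frac{2 E}{2 E} = 2 E \frac{1}{2 E} = 1$)
$-56 - 74 A{\left(-12 \right)} = -56 - 74 = -130$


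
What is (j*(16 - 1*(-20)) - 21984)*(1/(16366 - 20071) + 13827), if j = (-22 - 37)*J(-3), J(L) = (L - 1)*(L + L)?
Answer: -13114632704/13 ≈ -1.0088e+9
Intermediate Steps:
J(L) = 2*L*(-1 + L) (J(L) = (-1 + L)*(2*L) = 2*L*(-1 + L))
j = -1416 (j = (-22 - 37)*(2*(-3)*(-1 - 3)) = -118*(-3)*(-4) = -59*24 = -1416)
(j*(16 - 1*(-20)) - 21984)*(1/(16366 - 20071) + 13827) = (-1416*(16 - 1*(-20)) - 21984)*(1/(16366 - 20071) + 13827) = (-1416*(16 + 20) - 21984)*(1/(-3705) + 13827) = (-1416*36 - 21984)*(-1/3705 + 13827) = (-50976 - 21984)*(51229034/3705) = -72960*51229034/3705 = -13114632704/13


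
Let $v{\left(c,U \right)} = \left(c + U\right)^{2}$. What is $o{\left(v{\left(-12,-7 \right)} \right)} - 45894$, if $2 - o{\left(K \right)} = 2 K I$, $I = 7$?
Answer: $-50946$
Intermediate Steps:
$v{\left(c,U \right)} = \left(U + c\right)^{2}$
$o{\left(K \right)} = 2 - 14 K$ ($o{\left(K \right)} = 2 - 2 K 7 = 2 - 14 K$)
$o{\left(v{\left(-12,-7 \right)} \right)} - 45894 = \left(2 - 14 \left(-7 - 12\right)^{2}\right) - 45894 = \left(2 - 14 \left(-19\right)^{2}\right) - 45894 = \left(2 - 5054\right) - 45894 = -5052 - 45894 = -50946$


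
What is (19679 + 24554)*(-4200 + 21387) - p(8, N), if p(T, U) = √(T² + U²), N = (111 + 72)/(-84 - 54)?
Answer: 760232571 - √139145/46 ≈ 7.6023e+8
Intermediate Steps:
N = -61/46 (N = 183/(-138) = 183*(-1/138) = -61/46 ≈ -1.3261)
(19679 + 24554)*(-4200 + 21387) - p(8, N) = (19679 + 24554)*(-4200 + 21387) - √(8² + (-61/46)²) = 44233*17187 - √(64 + 3721/2116) = 760232571 - √(139145/2116) = 760232571 - √139145/46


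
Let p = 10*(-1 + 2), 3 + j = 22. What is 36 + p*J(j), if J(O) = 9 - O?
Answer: -64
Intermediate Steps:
j = 19 (j = -3 + 22 = 19)
p = 10 (p = 10*1 = 10)
36 + p*J(j) = 36 + 10*(9 - 1*19) = 36 + 10*(9 - 19) = 36 + 10*(-10) = 36 - 100 = -64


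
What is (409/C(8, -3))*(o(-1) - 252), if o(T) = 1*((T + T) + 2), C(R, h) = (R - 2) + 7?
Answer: -103068/13 ≈ -7928.3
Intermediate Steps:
C(R, h) = 5 + R (C(R, h) = (-2 + R) + 7 = 5 + R)
o(T) = 2 + 2*T (o(T) = 1*(2*T + 2) = 1*(2 + 2*T) = 2 + 2*T)
(409/C(8, -3))*(o(-1) - 252) = (409/(5 + 8))*((2 + 2*(-1)) - 252) = (409/13)*((2 - 2) - 252) = (409*(1/13))*(0 - 252) = (409/13)*(-252) = -103068/13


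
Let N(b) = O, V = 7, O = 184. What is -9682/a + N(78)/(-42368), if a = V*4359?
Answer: -51977671/161596848 ≈ -0.32165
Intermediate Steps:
N(b) = 184
a = 30513 (a = 7*4359 = 30513)
-9682/a + N(78)/(-42368) = -9682/30513 + 184/(-42368) = -9682*1/30513 + 184*(-1/42368) = -9682/30513 - 23/5296 = -51977671/161596848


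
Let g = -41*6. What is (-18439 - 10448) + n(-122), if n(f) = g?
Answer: -29133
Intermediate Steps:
g = -246
n(f) = -246
(-18439 - 10448) + n(-122) = (-18439 - 10448) - 246 = -28887 - 246 = -29133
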